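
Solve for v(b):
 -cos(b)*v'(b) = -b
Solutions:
 v(b) = C1 + Integral(b/cos(b), b)


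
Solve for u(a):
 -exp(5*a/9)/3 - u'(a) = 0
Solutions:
 u(a) = C1 - 3*exp(5*a/9)/5


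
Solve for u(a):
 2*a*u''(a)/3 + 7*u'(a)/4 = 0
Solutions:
 u(a) = C1 + C2/a^(13/8)


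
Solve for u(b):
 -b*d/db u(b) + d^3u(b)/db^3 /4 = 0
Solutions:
 u(b) = C1 + Integral(C2*airyai(2^(2/3)*b) + C3*airybi(2^(2/3)*b), b)


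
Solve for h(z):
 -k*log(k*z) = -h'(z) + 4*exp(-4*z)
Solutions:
 h(z) = C1 + k*z*log(k*z) - k*z - exp(-4*z)


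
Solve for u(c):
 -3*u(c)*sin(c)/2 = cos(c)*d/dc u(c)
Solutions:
 u(c) = C1*cos(c)^(3/2)


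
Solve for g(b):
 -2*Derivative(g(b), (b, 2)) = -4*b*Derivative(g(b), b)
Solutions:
 g(b) = C1 + C2*erfi(b)


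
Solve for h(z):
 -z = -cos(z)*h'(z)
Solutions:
 h(z) = C1 + Integral(z/cos(z), z)


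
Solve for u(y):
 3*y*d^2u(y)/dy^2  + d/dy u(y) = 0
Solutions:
 u(y) = C1 + C2*y^(2/3)


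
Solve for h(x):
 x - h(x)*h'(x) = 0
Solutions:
 h(x) = -sqrt(C1 + x^2)
 h(x) = sqrt(C1 + x^2)


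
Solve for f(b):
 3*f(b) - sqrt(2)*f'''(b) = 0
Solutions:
 f(b) = C3*exp(2^(5/6)*3^(1/3)*b/2) + (C1*sin(6^(5/6)*b/4) + C2*cos(6^(5/6)*b/4))*exp(-2^(5/6)*3^(1/3)*b/4)


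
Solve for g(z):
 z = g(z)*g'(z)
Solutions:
 g(z) = -sqrt(C1 + z^2)
 g(z) = sqrt(C1 + z^2)


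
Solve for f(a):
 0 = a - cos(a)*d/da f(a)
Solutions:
 f(a) = C1 + Integral(a/cos(a), a)


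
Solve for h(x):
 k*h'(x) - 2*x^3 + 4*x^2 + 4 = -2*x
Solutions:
 h(x) = C1 + x^4/(2*k) - 4*x^3/(3*k) - x^2/k - 4*x/k


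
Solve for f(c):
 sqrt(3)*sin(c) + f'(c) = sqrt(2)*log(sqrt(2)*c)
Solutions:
 f(c) = C1 + sqrt(2)*c*(log(c) - 1) + sqrt(2)*c*log(2)/2 + sqrt(3)*cos(c)


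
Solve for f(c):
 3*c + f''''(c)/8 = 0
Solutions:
 f(c) = C1 + C2*c + C3*c^2 + C4*c^3 - c^5/5


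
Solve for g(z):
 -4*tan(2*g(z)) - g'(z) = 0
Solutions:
 g(z) = -asin(C1*exp(-8*z))/2 + pi/2
 g(z) = asin(C1*exp(-8*z))/2


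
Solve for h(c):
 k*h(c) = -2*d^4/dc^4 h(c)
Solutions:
 h(c) = C1*exp(-2^(3/4)*c*(-k)^(1/4)/2) + C2*exp(2^(3/4)*c*(-k)^(1/4)/2) + C3*exp(-2^(3/4)*I*c*(-k)^(1/4)/2) + C4*exp(2^(3/4)*I*c*(-k)^(1/4)/2)


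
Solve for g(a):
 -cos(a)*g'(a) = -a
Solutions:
 g(a) = C1 + Integral(a/cos(a), a)


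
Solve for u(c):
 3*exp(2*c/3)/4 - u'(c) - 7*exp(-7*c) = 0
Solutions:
 u(c) = C1 + 9*exp(2*c/3)/8 + exp(-7*c)


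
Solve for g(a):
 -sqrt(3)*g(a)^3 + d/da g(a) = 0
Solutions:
 g(a) = -sqrt(2)*sqrt(-1/(C1 + sqrt(3)*a))/2
 g(a) = sqrt(2)*sqrt(-1/(C1 + sqrt(3)*a))/2


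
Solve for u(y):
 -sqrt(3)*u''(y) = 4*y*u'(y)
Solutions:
 u(y) = C1 + C2*erf(sqrt(2)*3^(3/4)*y/3)


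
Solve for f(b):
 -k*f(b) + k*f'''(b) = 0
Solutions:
 f(b) = C3*exp(b) + (C1*sin(sqrt(3)*b/2) + C2*cos(sqrt(3)*b/2))*exp(-b/2)


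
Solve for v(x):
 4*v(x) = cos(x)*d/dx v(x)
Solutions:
 v(x) = C1*(sin(x)^2 + 2*sin(x) + 1)/(sin(x)^2 - 2*sin(x) + 1)


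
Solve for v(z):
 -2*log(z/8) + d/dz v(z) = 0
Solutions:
 v(z) = C1 + 2*z*log(z) - z*log(64) - 2*z


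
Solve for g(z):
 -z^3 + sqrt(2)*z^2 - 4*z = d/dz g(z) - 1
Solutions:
 g(z) = C1 - z^4/4 + sqrt(2)*z^3/3 - 2*z^2 + z


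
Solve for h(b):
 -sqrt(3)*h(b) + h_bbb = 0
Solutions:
 h(b) = C3*exp(3^(1/6)*b) + (C1*sin(3^(2/3)*b/2) + C2*cos(3^(2/3)*b/2))*exp(-3^(1/6)*b/2)


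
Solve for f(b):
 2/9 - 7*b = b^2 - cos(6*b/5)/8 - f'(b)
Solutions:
 f(b) = C1 + b^3/3 + 7*b^2/2 - 2*b/9 - 5*sin(6*b/5)/48


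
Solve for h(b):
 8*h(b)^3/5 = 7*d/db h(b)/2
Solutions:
 h(b) = -sqrt(70)*sqrt(-1/(C1 + 16*b))/2
 h(b) = sqrt(70)*sqrt(-1/(C1 + 16*b))/2


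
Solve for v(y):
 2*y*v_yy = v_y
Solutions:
 v(y) = C1 + C2*y^(3/2)


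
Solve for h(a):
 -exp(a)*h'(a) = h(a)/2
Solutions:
 h(a) = C1*exp(exp(-a)/2)


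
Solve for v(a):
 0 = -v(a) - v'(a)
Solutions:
 v(a) = C1*exp(-a)


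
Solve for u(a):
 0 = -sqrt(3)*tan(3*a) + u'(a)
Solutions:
 u(a) = C1 - sqrt(3)*log(cos(3*a))/3


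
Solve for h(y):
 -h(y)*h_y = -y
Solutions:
 h(y) = -sqrt(C1 + y^2)
 h(y) = sqrt(C1 + y^2)


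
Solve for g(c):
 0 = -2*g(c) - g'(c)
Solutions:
 g(c) = C1*exp(-2*c)


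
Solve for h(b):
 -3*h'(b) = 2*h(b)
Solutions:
 h(b) = C1*exp(-2*b/3)


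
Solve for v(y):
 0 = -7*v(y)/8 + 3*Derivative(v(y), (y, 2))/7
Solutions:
 v(y) = C1*exp(-7*sqrt(6)*y/12) + C2*exp(7*sqrt(6)*y/12)


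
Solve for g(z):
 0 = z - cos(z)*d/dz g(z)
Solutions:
 g(z) = C1 + Integral(z/cos(z), z)


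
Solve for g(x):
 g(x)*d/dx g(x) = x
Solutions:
 g(x) = -sqrt(C1 + x^2)
 g(x) = sqrt(C1 + x^2)


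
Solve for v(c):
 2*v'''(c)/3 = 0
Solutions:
 v(c) = C1 + C2*c + C3*c^2


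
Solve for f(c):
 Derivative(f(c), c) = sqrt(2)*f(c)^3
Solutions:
 f(c) = -sqrt(2)*sqrt(-1/(C1 + sqrt(2)*c))/2
 f(c) = sqrt(2)*sqrt(-1/(C1 + sqrt(2)*c))/2


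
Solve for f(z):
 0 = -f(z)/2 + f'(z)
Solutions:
 f(z) = C1*exp(z/2)


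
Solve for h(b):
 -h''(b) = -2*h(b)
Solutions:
 h(b) = C1*exp(-sqrt(2)*b) + C2*exp(sqrt(2)*b)


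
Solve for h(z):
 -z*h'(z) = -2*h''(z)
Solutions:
 h(z) = C1 + C2*erfi(z/2)


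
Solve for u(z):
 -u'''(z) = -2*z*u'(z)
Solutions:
 u(z) = C1 + Integral(C2*airyai(2^(1/3)*z) + C3*airybi(2^(1/3)*z), z)


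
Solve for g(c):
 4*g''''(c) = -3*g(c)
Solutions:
 g(c) = (C1*sin(3^(1/4)*c/2) + C2*cos(3^(1/4)*c/2))*exp(-3^(1/4)*c/2) + (C3*sin(3^(1/4)*c/2) + C4*cos(3^(1/4)*c/2))*exp(3^(1/4)*c/2)


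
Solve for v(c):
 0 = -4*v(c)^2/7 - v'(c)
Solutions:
 v(c) = 7/(C1 + 4*c)


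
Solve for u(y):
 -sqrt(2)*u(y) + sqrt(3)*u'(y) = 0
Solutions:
 u(y) = C1*exp(sqrt(6)*y/3)


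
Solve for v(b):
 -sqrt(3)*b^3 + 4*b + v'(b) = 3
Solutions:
 v(b) = C1 + sqrt(3)*b^4/4 - 2*b^2 + 3*b


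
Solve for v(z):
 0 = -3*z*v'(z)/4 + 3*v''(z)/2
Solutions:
 v(z) = C1 + C2*erfi(z/2)


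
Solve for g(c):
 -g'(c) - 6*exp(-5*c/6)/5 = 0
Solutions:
 g(c) = C1 + 36*exp(-5*c/6)/25


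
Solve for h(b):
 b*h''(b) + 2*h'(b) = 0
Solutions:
 h(b) = C1 + C2/b


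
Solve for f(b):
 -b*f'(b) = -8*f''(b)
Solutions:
 f(b) = C1 + C2*erfi(b/4)


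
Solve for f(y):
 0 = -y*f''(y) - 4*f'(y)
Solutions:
 f(y) = C1 + C2/y^3


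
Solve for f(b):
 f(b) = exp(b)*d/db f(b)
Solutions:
 f(b) = C1*exp(-exp(-b))


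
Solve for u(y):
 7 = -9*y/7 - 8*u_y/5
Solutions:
 u(y) = C1 - 45*y^2/112 - 35*y/8


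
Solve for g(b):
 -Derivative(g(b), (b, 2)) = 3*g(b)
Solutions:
 g(b) = C1*sin(sqrt(3)*b) + C2*cos(sqrt(3)*b)


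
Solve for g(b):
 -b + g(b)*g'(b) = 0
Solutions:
 g(b) = -sqrt(C1 + b^2)
 g(b) = sqrt(C1 + b^2)


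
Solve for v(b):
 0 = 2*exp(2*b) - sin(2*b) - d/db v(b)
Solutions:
 v(b) = C1 + exp(2*b) + cos(2*b)/2


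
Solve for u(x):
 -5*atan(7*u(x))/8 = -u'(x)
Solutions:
 Integral(1/atan(7*_y), (_y, u(x))) = C1 + 5*x/8


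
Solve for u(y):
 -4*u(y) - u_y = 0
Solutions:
 u(y) = C1*exp(-4*y)


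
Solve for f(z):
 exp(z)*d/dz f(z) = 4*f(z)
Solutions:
 f(z) = C1*exp(-4*exp(-z))


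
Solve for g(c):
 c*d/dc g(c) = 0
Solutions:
 g(c) = C1


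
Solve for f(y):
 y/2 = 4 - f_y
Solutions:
 f(y) = C1 - y^2/4 + 4*y


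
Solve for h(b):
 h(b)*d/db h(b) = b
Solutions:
 h(b) = -sqrt(C1 + b^2)
 h(b) = sqrt(C1 + b^2)


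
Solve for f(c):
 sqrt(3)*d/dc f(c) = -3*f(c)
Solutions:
 f(c) = C1*exp(-sqrt(3)*c)


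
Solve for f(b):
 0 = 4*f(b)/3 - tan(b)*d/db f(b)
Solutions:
 f(b) = C1*sin(b)^(4/3)


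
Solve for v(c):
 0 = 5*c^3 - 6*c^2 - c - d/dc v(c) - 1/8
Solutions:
 v(c) = C1 + 5*c^4/4 - 2*c^3 - c^2/2 - c/8


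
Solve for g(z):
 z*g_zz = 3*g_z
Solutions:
 g(z) = C1 + C2*z^4


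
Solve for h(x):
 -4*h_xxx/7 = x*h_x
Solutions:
 h(x) = C1 + Integral(C2*airyai(-14^(1/3)*x/2) + C3*airybi(-14^(1/3)*x/2), x)


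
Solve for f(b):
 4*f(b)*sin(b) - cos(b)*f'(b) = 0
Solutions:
 f(b) = C1/cos(b)^4


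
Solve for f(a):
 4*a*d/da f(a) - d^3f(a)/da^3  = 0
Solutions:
 f(a) = C1 + Integral(C2*airyai(2^(2/3)*a) + C3*airybi(2^(2/3)*a), a)


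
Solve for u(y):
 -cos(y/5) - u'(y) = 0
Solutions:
 u(y) = C1 - 5*sin(y/5)


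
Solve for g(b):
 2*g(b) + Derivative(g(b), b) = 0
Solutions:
 g(b) = C1*exp(-2*b)


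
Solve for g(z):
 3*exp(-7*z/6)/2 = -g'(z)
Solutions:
 g(z) = C1 + 9*exp(-7*z/6)/7


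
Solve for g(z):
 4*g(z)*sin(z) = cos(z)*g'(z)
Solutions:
 g(z) = C1/cos(z)^4


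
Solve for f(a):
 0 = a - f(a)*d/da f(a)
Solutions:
 f(a) = -sqrt(C1 + a^2)
 f(a) = sqrt(C1 + a^2)


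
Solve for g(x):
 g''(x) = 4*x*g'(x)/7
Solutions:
 g(x) = C1 + C2*erfi(sqrt(14)*x/7)


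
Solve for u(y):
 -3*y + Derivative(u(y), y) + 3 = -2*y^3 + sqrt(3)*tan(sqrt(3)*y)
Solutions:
 u(y) = C1 - y^4/2 + 3*y^2/2 - 3*y - log(cos(sqrt(3)*y))


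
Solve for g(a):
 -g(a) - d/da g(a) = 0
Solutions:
 g(a) = C1*exp(-a)


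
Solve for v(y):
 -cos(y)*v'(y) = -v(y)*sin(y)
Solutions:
 v(y) = C1/cos(y)


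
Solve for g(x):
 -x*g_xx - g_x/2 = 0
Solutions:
 g(x) = C1 + C2*sqrt(x)


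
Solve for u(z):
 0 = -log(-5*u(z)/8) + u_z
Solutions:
 -Integral(1/(log(-_y) - 3*log(2) + log(5)), (_y, u(z))) = C1 - z


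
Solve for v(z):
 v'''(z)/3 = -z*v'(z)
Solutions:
 v(z) = C1 + Integral(C2*airyai(-3^(1/3)*z) + C3*airybi(-3^(1/3)*z), z)


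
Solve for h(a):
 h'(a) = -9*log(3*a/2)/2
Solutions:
 h(a) = C1 - 9*a*log(a)/2 - 9*a*log(3)/2 + 9*a*log(2)/2 + 9*a/2


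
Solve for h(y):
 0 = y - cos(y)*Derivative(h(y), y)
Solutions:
 h(y) = C1 + Integral(y/cos(y), y)


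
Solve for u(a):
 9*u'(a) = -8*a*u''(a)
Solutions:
 u(a) = C1 + C2/a^(1/8)


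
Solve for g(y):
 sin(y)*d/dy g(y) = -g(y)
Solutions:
 g(y) = C1*sqrt(cos(y) + 1)/sqrt(cos(y) - 1)


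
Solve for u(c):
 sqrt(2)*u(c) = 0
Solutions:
 u(c) = 0


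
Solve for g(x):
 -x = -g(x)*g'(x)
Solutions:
 g(x) = -sqrt(C1 + x^2)
 g(x) = sqrt(C1 + x^2)


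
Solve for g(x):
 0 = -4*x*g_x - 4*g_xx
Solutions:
 g(x) = C1 + C2*erf(sqrt(2)*x/2)


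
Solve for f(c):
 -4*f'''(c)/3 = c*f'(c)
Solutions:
 f(c) = C1 + Integral(C2*airyai(-6^(1/3)*c/2) + C3*airybi(-6^(1/3)*c/2), c)


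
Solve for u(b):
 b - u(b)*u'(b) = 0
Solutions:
 u(b) = -sqrt(C1 + b^2)
 u(b) = sqrt(C1 + b^2)


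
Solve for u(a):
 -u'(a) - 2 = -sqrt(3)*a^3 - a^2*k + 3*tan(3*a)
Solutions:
 u(a) = C1 + sqrt(3)*a^4/4 + a^3*k/3 - 2*a + log(cos(3*a))


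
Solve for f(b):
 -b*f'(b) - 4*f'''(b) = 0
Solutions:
 f(b) = C1 + Integral(C2*airyai(-2^(1/3)*b/2) + C3*airybi(-2^(1/3)*b/2), b)


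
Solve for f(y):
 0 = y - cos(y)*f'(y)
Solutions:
 f(y) = C1 + Integral(y/cos(y), y)


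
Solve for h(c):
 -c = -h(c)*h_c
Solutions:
 h(c) = -sqrt(C1 + c^2)
 h(c) = sqrt(C1 + c^2)


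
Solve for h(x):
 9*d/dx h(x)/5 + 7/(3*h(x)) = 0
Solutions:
 h(x) = -sqrt(C1 - 210*x)/9
 h(x) = sqrt(C1 - 210*x)/9


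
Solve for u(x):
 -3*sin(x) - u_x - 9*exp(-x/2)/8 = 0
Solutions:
 u(x) = C1 + 3*cos(x) + 9*exp(-x/2)/4


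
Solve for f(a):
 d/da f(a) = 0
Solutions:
 f(a) = C1


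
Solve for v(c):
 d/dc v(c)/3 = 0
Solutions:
 v(c) = C1


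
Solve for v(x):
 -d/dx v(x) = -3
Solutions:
 v(x) = C1 + 3*x


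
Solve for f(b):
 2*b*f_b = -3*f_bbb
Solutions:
 f(b) = C1 + Integral(C2*airyai(-2^(1/3)*3^(2/3)*b/3) + C3*airybi(-2^(1/3)*3^(2/3)*b/3), b)


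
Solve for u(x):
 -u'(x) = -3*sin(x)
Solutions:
 u(x) = C1 - 3*cos(x)


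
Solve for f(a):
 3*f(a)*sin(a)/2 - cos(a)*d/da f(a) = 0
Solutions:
 f(a) = C1/cos(a)^(3/2)


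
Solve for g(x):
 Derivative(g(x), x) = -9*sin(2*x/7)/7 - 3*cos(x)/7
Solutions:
 g(x) = C1 - 3*sin(x)/7 + 9*cos(2*x/7)/2


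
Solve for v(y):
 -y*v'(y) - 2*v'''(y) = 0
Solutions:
 v(y) = C1 + Integral(C2*airyai(-2^(2/3)*y/2) + C3*airybi(-2^(2/3)*y/2), y)


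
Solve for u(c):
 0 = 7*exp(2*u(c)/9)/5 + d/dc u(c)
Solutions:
 u(c) = 9*log(-sqrt(-1/(C1 - 7*c))) - 9*log(2) + 9*log(3) + 9*log(10)/2
 u(c) = 9*log(-1/(C1 - 7*c))/2 - 9*log(2) + 9*log(3) + 9*log(10)/2


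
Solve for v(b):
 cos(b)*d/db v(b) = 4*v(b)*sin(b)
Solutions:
 v(b) = C1/cos(b)^4


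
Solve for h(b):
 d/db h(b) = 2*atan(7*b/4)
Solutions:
 h(b) = C1 + 2*b*atan(7*b/4) - 4*log(49*b^2 + 16)/7


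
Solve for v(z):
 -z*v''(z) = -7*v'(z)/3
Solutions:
 v(z) = C1 + C2*z^(10/3)


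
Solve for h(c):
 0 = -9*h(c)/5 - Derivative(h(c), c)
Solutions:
 h(c) = C1*exp(-9*c/5)


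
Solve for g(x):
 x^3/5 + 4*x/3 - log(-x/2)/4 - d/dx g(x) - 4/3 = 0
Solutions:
 g(x) = C1 + x^4/20 + 2*x^2/3 - x*log(-x)/4 + x*(-13 + 3*log(2))/12


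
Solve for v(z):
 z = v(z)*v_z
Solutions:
 v(z) = -sqrt(C1 + z^2)
 v(z) = sqrt(C1 + z^2)


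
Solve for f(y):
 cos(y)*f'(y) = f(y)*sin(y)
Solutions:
 f(y) = C1/cos(y)


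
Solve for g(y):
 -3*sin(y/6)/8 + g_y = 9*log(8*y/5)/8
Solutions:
 g(y) = C1 + 9*y*log(y)/8 - 9*y*log(5)/8 - 9*y/8 + 27*y*log(2)/8 - 9*cos(y/6)/4


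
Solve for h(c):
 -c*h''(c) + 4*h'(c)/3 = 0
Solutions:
 h(c) = C1 + C2*c^(7/3)


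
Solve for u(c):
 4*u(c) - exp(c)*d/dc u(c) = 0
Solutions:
 u(c) = C1*exp(-4*exp(-c))


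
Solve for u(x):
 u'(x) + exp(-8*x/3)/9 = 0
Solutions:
 u(x) = C1 + exp(-8*x/3)/24


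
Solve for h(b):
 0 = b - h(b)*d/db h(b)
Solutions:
 h(b) = -sqrt(C1 + b^2)
 h(b) = sqrt(C1 + b^2)


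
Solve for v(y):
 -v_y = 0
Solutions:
 v(y) = C1


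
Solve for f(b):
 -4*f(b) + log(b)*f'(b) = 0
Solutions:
 f(b) = C1*exp(4*li(b))


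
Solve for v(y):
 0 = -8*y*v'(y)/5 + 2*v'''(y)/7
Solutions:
 v(y) = C1 + Integral(C2*airyai(28^(1/3)*5^(2/3)*y/5) + C3*airybi(28^(1/3)*5^(2/3)*y/5), y)


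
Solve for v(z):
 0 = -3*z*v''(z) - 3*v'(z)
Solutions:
 v(z) = C1 + C2*log(z)


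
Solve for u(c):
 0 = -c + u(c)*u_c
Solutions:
 u(c) = -sqrt(C1 + c^2)
 u(c) = sqrt(C1 + c^2)


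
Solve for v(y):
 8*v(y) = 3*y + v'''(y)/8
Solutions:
 v(y) = C3*exp(4*y) + 3*y/8 + (C1*sin(2*sqrt(3)*y) + C2*cos(2*sqrt(3)*y))*exp(-2*y)


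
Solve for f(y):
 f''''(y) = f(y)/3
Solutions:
 f(y) = C1*exp(-3^(3/4)*y/3) + C2*exp(3^(3/4)*y/3) + C3*sin(3^(3/4)*y/3) + C4*cos(3^(3/4)*y/3)


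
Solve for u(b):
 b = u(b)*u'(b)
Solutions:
 u(b) = -sqrt(C1 + b^2)
 u(b) = sqrt(C1 + b^2)


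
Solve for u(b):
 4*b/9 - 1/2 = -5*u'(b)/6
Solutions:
 u(b) = C1 - 4*b^2/15 + 3*b/5


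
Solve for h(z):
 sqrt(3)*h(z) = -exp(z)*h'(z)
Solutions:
 h(z) = C1*exp(sqrt(3)*exp(-z))


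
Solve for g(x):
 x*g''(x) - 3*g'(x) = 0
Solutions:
 g(x) = C1 + C2*x^4


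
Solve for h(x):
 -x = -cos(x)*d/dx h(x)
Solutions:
 h(x) = C1 + Integral(x/cos(x), x)


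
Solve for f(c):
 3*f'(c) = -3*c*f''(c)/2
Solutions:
 f(c) = C1 + C2/c


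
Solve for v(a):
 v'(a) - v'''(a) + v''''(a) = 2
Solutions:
 v(a) = C1 + C2*exp(a*(2*2^(1/3)/(3*sqrt(69) + 25)^(1/3) + 4 + 2^(2/3)*(3*sqrt(69) + 25)^(1/3))/12)*sin(2^(1/3)*sqrt(3)*a*(-2^(1/3)*(3*sqrt(69) + 25)^(1/3) + 2/(3*sqrt(69) + 25)^(1/3))/12) + C3*exp(a*(2*2^(1/3)/(3*sqrt(69) + 25)^(1/3) + 4 + 2^(2/3)*(3*sqrt(69) + 25)^(1/3))/12)*cos(2^(1/3)*sqrt(3)*a*(-2^(1/3)*(3*sqrt(69) + 25)^(1/3) + 2/(3*sqrt(69) + 25)^(1/3))/12) + C4*exp(a*(-2^(2/3)*(3*sqrt(69) + 25)^(1/3) - 2*2^(1/3)/(3*sqrt(69) + 25)^(1/3) + 2)/6) + 2*a


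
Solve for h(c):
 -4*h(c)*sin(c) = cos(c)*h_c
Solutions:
 h(c) = C1*cos(c)^4


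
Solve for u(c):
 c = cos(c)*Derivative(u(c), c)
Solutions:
 u(c) = C1 + Integral(c/cos(c), c)


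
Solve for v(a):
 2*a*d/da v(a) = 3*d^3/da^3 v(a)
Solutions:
 v(a) = C1 + Integral(C2*airyai(2^(1/3)*3^(2/3)*a/3) + C3*airybi(2^(1/3)*3^(2/3)*a/3), a)


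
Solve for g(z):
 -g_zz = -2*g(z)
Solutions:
 g(z) = C1*exp(-sqrt(2)*z) + C2*exp(sqrt(2)*z)


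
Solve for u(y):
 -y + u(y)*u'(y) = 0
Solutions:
 u(y) = -sqrt(C1 + y^2)
 u(y) = sqrt(C1 + y^2)


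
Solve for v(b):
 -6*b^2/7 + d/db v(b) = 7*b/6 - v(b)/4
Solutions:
 v(b) = C1*exp(-b/4) + 24*b^2/7 - 478*b/21 + 1912/21


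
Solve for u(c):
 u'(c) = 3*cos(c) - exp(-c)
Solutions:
 u(c) = C1 + 3*sin(c) + exp(-c)


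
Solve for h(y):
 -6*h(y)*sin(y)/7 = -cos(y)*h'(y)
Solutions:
 h(y) = C1/cos(y)^(6/7)


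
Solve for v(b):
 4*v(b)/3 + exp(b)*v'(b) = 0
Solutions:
 v(b) = C1*exp(4*exp(-b)/3)


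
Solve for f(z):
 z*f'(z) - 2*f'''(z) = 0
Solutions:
 f(z) = C1 + Integral(C2*airyai(2^(2/3)*z/2) + C3*airybi(2^(2/3)*z/2), z)


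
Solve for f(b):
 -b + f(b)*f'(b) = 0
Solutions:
 f(b) = -sqrt(C1 + b^2)
 f(b) = sqrt(C1 + b^2)


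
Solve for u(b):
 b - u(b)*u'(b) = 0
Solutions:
 u(b) = -sqrt(C1 + b^2)
 u(b) = sqrt(C1 + b^2)


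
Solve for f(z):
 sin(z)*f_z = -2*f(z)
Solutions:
 f(z) = C1*(cos(z) + 1)/(cos(z) - 1)


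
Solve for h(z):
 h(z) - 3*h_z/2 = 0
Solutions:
 h(z) = C1*exp(2*z/3)


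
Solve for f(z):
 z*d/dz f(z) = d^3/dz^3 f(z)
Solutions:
 f(z) = C1 + Integral(C2*airyai(z) + C3*airybi(z), z)


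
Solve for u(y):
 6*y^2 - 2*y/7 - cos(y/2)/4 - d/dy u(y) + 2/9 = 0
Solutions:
 u(y) = C1 + 2*y^3 - y^2/7 + 2*y/9 - sin(y/2)/2


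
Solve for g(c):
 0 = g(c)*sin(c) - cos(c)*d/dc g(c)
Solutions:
 g(c) = C1/cos(c)


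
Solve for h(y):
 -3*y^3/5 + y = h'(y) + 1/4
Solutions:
 h(y) = C1 - 3*y^4/20 + y^2/2 - y/4


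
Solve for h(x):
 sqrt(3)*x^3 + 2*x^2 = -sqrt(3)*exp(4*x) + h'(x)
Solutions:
 h(x) = C1 + sqrt(3)*x^4/4 + 2*x^3/3 + sqrt(3)*exp(4*x)/4


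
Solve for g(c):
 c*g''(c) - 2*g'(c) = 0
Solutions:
 g(c) = C1 + C2*c^3


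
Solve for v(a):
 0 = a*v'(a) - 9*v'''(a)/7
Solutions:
 v(a) = C1 + Integral(C2*airyai(21^(1/3)*a/3) + C3*airybi(21^(1/3)*a/3), a)


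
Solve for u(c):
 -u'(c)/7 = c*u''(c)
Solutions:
 u(c) = C1 + C2*c^(6/7)


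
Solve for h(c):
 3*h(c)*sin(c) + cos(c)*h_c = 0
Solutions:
 h(c) = C1*cos(c)^3


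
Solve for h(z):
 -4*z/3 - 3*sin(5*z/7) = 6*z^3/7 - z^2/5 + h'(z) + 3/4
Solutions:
 h(z) = C1 - 3*z^4/14 + z^3/15 - 2*z^2/3 - 3*z/4 + 21*cos(5*z/7)/5


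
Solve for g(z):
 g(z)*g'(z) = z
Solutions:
 g(z) = -sqrt(C1 + z^2)
 g(z) = sqrt(C1 + z^2)


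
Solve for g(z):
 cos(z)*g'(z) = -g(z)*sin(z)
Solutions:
 g(z) = C1*cos(z)


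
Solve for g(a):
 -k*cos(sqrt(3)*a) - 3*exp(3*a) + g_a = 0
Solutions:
 g(a) = C1 + sqrt(3)*k*sin(sqrt(3)*a)/3 + exp(3*a)


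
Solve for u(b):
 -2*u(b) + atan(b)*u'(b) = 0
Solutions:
 u(b) = C1*exp(2*Integral(1/atan(b), b))


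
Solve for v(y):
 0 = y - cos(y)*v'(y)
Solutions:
 v(y) = C1 + Integral(y/cos(y), y)


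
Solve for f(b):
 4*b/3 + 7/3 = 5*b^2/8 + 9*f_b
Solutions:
 f(b) = C1 - 5*b^3/216 + 2*b^2/27 + 7*b/27


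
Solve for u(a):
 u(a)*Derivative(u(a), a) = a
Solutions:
 u(a) = -sqrt(C1 + a^2)
 u(a) = sqrt(C1 + a^2)


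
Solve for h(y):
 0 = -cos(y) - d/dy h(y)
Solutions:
 h(y) = C1 - sin(y)


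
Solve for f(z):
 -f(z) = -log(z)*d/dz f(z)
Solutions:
 f(z) = C1*exp(li(z))


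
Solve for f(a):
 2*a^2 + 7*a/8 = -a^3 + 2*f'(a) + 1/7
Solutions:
 f(a) = C1 + a^4/8 + a^3/3 + 7*a^2/32 - a/14


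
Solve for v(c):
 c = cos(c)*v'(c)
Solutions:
 v(c) = C1 + Integral(c/cos(c), c)


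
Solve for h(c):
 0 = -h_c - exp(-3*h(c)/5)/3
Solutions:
 h(c) = 5*log(C1 - c/5)/3
 h(c) = 5*log(5^(2/3)*(-1 - sqrt(3)*I)*(C1 - c)^(1/3)/10)
 h(c) = 5*log(5^(2/3)*(-1 + sqrt(3)*I)*(C1 - c)^(1/3)/10)


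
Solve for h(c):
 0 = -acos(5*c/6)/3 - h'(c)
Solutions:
 h(c) = C1 - c*acos(5*c/6)/3 + sqrt(36 - 25*c^2)/15


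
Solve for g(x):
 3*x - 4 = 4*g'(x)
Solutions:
 g(x) = C1 + 3*x^2/8 - x


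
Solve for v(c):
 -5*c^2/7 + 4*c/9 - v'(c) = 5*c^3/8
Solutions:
 v(c) = C1 - 5*c^4/32 - 5*c^3/21 + 2*c^2/9


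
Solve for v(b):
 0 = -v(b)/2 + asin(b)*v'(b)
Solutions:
 v(b) = C1*exp(Integral(1/asin(b), b)/2)


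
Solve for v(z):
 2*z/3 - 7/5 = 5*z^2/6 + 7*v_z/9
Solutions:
 v(z) = C1 - 5*z^3/14 + 3*z^2/7 - 9*z/5


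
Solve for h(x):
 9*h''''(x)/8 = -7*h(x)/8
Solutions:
 h(x) = (C1*sin(sqrt(6)*7^(1/4)*x/6) + C2*cos(sqrt(6)*7^(1/4)*x/6))*exp(-sqrt(6)*7^(1/4)*x/6) + (C3*sin(sqrt(6)*7^(1/4)*x/6) + C4*cos(sqrt(6)*7^(1/4)*x/6))*exp(sqrt(6)*7^(1/4)*x/6)


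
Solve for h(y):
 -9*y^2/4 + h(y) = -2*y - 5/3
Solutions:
 h(y) = 9*y^2/4 - 2*y - 5/3


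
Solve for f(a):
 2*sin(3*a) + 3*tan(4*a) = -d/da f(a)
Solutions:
 f(a) = C1 + 3*log(cos(4*a))/4 + 2*cos(3*a)/3


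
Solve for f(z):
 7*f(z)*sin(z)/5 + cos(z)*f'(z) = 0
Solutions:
 f(z) = C1*cos(z)^(7/5)


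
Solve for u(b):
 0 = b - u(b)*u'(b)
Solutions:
 u(b) = -sqrt(C1 + b^2)
 u(b) = sqrt(C1 + b^2)


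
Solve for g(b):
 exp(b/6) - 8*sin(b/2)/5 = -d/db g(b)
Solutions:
 g(b) = C1 - 6*exp(b/6) - 16*cos(b/2)/5


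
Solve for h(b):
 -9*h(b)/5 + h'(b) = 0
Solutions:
 h(b) = C1*exp(9*b/5)


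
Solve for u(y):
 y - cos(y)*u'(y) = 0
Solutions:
 u(y) = C1 + Integral(y/cos(y), y)


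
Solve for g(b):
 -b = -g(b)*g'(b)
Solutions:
 g(b) = -sqrt(C1 + b^2)
 g(b) = sqrt(C1 + b^2)


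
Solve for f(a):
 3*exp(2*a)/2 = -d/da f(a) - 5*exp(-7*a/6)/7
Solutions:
 f(a) = C1 - 3*exp(2*a)/4 + 30*exp(-7*a/6)/49


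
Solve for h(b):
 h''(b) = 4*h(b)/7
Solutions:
 h(b) = C1*exp(-2*sqrt(7)*b/7) + C2*exp(2*sqrt(7)*b/7)


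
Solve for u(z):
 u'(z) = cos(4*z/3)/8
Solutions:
 u(z) = C1 + 3*sin(4*z/3)/32


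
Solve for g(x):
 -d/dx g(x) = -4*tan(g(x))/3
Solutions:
 g(x) = pi - asin(C1*exp(4*x/3))
 g(x) = asin(C1*exp(4*x/3))


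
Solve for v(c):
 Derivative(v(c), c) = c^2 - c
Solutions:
 v(c) = C1 + c^3/3 - c^2/2


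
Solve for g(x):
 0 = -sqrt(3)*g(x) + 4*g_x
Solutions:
 g(x) = C1*exp(sqrt(3)*x/4)


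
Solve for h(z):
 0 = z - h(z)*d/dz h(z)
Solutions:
 h(z) = -sqrt(C1 + z^2)
 h(z) = sqrt(C1 + z^2)


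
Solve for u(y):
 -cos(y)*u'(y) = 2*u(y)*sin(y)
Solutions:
 u(y) = C1*cos(y)^2


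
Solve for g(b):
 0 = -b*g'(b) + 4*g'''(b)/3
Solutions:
 g(b) = C1 + Integral(C2*airyai(6^(1/3)*b/2) + C3*airybi(6^(1/3)*b/2), b)


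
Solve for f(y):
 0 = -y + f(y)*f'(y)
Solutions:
 f(y) = -sqrt(C1 + y^2)
 f(y) = sqrt(C1 + y^2)


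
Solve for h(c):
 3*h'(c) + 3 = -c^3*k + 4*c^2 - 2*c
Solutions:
 h(c) = C1 - c^4*k/12 + 4*c^3/9 - c^2/3 - c


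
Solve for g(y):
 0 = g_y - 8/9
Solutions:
 g(y) = C1 + 8*y/9


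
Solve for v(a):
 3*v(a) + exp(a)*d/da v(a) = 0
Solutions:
 v(a) = C1*exp(3*exp(-a))


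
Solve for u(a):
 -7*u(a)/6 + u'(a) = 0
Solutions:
 u(a) = C1*exp(7*a/6)


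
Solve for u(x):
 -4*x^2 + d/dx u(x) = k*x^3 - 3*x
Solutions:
 u(x) = C1 + k*x^4/4 + 4*x^3/3 - 3*x^2/2


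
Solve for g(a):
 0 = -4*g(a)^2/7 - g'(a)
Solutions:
 g(a) = 7/(C1 + 4*a)


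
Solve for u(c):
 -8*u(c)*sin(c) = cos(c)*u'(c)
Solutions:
 u(c) = C1*cos(c)^8


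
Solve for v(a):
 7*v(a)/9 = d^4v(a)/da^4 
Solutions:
 v(a) = C1*exp(-sqrt(3)*7^(1/4)*a/3) + C2*exp(sqrt(3)*7^(1/4)*a/3) + C3*sin(sqrt(3)*7^(1/4)*a/3) + C4*cos(sqrt(3)*7^(1/4)*a/3)


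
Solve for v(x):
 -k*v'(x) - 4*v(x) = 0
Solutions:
 v(x) = C1*exp(-4*x/k)


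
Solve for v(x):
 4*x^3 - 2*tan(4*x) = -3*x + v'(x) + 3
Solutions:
 v(x) = C1 + x^4 + 3*x^2/2 - 3*x + log(cos(4*x))/2


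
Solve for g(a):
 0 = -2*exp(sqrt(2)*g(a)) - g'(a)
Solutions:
 g(a) = sqrt(2)*(2*log(1/(C1 + 2*a)) - log(2))/4


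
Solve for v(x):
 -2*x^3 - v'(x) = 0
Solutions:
 v(x) = C1 - x^4/2


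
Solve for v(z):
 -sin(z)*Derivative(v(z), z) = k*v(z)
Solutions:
 v(z) = C1*exp(k*(-log(cos(z) - 1) + log(cos(z) + 1))/2)


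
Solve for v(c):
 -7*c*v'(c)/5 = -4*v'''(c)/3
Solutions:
 v(c) = C1 + Integral(C2*airyai(1050^(1/3)*c/10) + C3*airybi(1050^(1/3)*c/10), c)


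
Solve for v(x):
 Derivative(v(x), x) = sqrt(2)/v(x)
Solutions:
 v(x) = -sqrt(C1 + 2*sqrt(2)*x)
 v(x) = sqrt(C1 + 2*sqrt(2)*x)


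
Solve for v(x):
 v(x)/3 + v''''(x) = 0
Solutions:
 v(x) = (C1*sin(sqrt(2)*3^(3/4)*x/6) + C2*cos(sqrt(2)*3^(3/4)*x/6))*exp(-sqrt(2)*3^(3/4)*x/6) + (C3*sin(sqrt(2)*3^(3/4)*x/6) + C4*cos(sqrt(2)*3^(3/4)*x/6))*exp(sqrt(2)*3^(3/4)*x/6)


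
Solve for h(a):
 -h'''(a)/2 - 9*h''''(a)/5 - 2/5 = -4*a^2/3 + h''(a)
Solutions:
 h(a) = C1 + C2*a + a^4/9 - 2*a^3/9 - 34*a^2/15 + (C3*sin(sqrt(695)*a/36) + C4*cos(sqrt(695)*a/36))*exp(-5*a/36)


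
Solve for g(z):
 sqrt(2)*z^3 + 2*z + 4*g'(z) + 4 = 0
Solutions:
 g(z) = C1 - sqrt(2)*z^4/16 - z^2/4 - z


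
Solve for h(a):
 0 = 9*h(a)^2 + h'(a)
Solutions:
 h(a) = 1/(C1 + 9*a)


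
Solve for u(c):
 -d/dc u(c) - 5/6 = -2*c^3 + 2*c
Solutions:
 u(c) = C1 + c^4/2 - c^2 - 5*c/6


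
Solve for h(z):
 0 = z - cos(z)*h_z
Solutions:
 h(z) = C1 + Integral(z/cos(z), z)


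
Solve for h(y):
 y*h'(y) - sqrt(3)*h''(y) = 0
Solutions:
 h(y) = C1 + C2*erfi(sqrt(2)*3^(3/4)*y/6)


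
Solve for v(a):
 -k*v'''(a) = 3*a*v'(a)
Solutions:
 v(a) = C1 + Integral(C2*airyai(3^(1/3)*a*(-1/k)^(1/3)) + C3*airybi(3^(1/3)*a*(-1/k)^(1/3)), a)


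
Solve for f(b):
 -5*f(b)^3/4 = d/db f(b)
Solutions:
 f(b) = -sqrt(2)*sqrt(-1/(C1 - 5*b))
 f(b) = sqrt(2)*sqrt(-1/(C1 - 5*b))


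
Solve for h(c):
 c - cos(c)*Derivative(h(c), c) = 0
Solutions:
 h(c) = C1 + Integral(c/cos(c), c)


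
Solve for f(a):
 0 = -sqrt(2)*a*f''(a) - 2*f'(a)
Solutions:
 f(a) = C1 + C2*a^(1 - sqrt(2))


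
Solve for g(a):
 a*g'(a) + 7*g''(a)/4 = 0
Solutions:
 g(a) = C1 + C2*erf(sqrt(14)*a/7)


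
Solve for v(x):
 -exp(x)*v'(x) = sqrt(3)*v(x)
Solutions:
 v(x) = C1*exp(sqrt(3)*exp(-x))


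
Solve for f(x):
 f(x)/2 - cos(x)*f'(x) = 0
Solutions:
 f(x) = C1*(sin(x) + 1)^(1/4)/(sin(x) - 1)^(1/4)


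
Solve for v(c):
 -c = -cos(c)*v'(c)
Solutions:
 v(c) = C1 + Integral(c/cos(c), c)


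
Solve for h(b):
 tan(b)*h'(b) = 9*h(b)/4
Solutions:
 h(b) = C1*sin(b)^(9/4)


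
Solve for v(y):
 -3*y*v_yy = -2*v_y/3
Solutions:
 v(y) = C1 + C2*y^(11/9)


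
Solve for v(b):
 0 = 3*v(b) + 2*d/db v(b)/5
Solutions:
 v(b) = C1*exp(-15*b/2)


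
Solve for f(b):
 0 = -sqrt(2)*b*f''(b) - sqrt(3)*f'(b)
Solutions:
 f(b) = C1 + C2*b^(1 - sqrt(6)/2)


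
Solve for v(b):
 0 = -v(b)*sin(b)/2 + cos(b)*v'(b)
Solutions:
 v(b) = C1/sqrt(cos(b))


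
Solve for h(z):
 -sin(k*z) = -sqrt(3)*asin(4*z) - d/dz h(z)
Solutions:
 h(z) = C1 - sqrt(3)*(z*asin(4*z) + sqrt(1 - 16*z^2)/4) + Piecewise((-cos(k*z)/k, Ne(k, 0)), (0, True))


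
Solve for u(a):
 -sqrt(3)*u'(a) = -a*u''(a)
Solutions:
 u(a) = C1 + C2*a^(1 + sqrt(3))


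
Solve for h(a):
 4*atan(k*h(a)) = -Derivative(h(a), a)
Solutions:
 Integral(1/atan(_y*k), (_y, h(a))) = C1 - 4*a


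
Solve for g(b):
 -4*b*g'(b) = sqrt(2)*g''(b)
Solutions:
 g(b) = C1 + C2*erf(2^(1/4)*b)


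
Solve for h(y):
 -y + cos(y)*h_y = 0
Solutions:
 h(y) = C1 + Integral(y/cos(y), y)


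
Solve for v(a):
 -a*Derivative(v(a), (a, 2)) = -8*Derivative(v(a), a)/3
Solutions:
 v(a) = C1 + C2*a^(11/3)


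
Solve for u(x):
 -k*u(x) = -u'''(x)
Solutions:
 u(x) = C1*exp(k^(1/3)*x) + C2*exp(k^(1/3)*x*(-1 + sqrt(3)*I)/2) + C3*exp(-k^(1/3)*x*(1 + sqrt(3)*I)/2)


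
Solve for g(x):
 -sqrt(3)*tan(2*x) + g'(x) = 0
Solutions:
 g(x) = C1 - sqrt(3)*log(cos(2*x))/2


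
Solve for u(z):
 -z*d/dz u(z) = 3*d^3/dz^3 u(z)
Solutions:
 u(z) = C1 + Integral(C2*airyai(-3^(2/3)*z/3) + C3*airybi(-3^(2/3)*z/3), z)


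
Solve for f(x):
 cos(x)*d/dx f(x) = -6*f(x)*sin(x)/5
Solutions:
 f(x) = C1*cos(x)^(6/5)


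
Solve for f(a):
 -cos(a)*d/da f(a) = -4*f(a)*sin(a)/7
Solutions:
 f(a) = C1/cos(a)^(4/7)


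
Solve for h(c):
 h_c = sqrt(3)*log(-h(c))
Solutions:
 -li(-h(c)) = C1 + sqrt(3)*c


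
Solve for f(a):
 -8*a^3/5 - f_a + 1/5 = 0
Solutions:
 f(a) = C1 - 2*a^4/5 + a/5


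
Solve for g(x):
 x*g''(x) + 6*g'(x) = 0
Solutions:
 g(x) = C1 + C2/x^5


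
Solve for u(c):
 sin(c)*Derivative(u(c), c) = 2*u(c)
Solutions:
 u(c) = C1*(cos(c) - 1)/(cos(c) + 1)


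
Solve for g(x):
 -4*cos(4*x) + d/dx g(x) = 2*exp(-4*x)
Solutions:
 g(x) = C1 + sin(4*x) - exp(-4*x)/2


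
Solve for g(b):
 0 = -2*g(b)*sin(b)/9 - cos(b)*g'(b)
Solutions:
 g(b) = C1*cos(b)^(2/9)


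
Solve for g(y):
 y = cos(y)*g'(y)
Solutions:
 g(y) = C1 + Integral(y/cos(y), y)


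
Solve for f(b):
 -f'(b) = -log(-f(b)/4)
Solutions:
 -Integral(1/(log(-_y) - 2*log(2)), (_y, f(b))) = C1 - b


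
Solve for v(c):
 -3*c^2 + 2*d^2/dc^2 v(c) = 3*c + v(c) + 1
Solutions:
 v(c) = C1*exp(-sqrt(2)*c/2) + C2*exp(sqrt(2)*c/2) - 3*c^2 - 3*c - 13


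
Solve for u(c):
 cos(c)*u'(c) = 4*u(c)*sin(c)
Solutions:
 u(c) = C1/cos(c)^4


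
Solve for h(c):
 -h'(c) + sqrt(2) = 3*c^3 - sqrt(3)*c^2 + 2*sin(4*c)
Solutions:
 h(c) = C1 - 3*c^4/4 + sqrt(3)*c^3/3 + sqrt(2)*c + cos(4*c)/2


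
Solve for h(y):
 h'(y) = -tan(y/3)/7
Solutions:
 h(y) = C1 + 3*log(cos(y/3))/7


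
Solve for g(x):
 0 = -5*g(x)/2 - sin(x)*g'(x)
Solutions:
 g(x) = C1*(cos(x) + 1)^(5/4)/(cos(x) - 1)^(5/4)


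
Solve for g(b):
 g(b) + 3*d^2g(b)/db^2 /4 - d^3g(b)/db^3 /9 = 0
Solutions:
 g(b) = C1*exp(b*(-3^(2/3)*(8*sqrt(97) + 113)^(1/3) - 27*3^(1/3)/(8*sqrt(97) + 113)^(1/3) + 18)/8)*sin(3*3^(1/6)*b*(-(8*sqrt(97) + 113)^(1/3) + 9*3^(2/3)/(8*sqrt(97) + 113)^(1/3))/8) + C2*exp(b*(-3^(2/3)*(8*sqrt(97) + 113)^(1/3) - 27*3^(1/3)/(8*sqrt(97) + 113)^(1/3) + 18)/8)*cos(3*3^(1/6)*b*(-(8*sqrt(97) + 113)^(1/3) + 9*3^(2/3)/(8*sqrt(97) + 113)^(1/3))/8) + C3*exp(b*(27*3^(1/3)/(8*sqrt(97) + 113)^(1/3) + 9 + 3^(2/3)*(8*sqrt(97) + 113)^(1/3))/4)


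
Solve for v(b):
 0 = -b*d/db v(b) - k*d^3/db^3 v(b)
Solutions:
 v(b) = C1 + Integral(C2*airyai(b*(-1/k)^(1/3)) + C3*airybi(b*(-1/k)^(1/3)), b)


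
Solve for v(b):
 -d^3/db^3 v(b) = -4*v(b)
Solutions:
 v(b) = C3*exp(2^(2/3)*b) + (C1*sin(2^(2/3)*sqrt(3)*b/2) + C2*cos(2^(2/3)*sqrt(3)*b/2))*exp(-2^(2/3)*b/2)


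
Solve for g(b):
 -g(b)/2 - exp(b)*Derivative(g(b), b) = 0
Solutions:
 g(b) = C1*exp(exp(-b)/2)


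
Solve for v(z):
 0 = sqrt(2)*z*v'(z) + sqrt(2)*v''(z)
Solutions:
 v(z) = C1 + C2*erf(sqrt(2)*z/2)


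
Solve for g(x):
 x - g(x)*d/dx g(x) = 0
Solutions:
 g(x) = -sqrt(C1 + x^2)
 g(x) = sqrt(C1 + x^2)


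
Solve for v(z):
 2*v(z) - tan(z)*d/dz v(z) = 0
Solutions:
 v(z) = C1*sin(z)^2


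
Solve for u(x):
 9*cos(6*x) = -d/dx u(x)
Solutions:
 u(x) = C1 - 3*sin(6*x)/2


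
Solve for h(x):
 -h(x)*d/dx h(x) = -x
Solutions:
 h(x) = -sqrt(C1 + x^2)
 h(x) = sqrt(C1 + x^2)


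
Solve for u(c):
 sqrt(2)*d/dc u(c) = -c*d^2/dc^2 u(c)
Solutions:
 u(c) = C1 + C2*c^(1 - sqrt(2))


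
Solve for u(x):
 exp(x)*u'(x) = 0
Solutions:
 u(x) = C1


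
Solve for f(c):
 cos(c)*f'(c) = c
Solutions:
 f(c) = C1 + Integral(c/cos(c), c)


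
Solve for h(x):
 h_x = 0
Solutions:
 h(x) = C1


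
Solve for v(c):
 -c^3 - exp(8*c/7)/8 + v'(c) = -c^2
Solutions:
 v(c) = C1 + c^4/4 - c^3/3 + 7*exp(8*c/7)/64


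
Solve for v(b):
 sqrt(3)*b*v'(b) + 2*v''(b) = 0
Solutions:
 v(b) = C1 + C2*erf(3^(1/4)*b/2)


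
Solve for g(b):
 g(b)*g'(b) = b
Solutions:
 g(b) = -sqrt(C1 + b^2)
 g(b) = sqrt(C1 + b^2)


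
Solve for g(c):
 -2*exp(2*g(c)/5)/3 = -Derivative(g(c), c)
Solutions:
 g(c) = 5*log(-sqrt(-1/(C1 + 2*c))) - 5*log(2) + 5*log(30)/2
 g(c) = 5*log(-1/(C1 + 2*c))/2 - 5*log(2) + 5*log(30)/2


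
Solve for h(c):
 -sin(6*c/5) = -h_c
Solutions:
 h(c) = C1 - 5*cos(6*c/5)/6


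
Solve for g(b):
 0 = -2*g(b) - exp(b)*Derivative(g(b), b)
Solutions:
 g(b) = C1*exp(2*exp(-b))


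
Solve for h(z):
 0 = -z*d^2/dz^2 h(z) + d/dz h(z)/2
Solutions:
 h(z) = C1 + C2*z^(3/2)


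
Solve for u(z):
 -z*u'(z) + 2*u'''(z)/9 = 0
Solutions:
 u(z) = C1 + Integral(C2*airyai(6^(2/3)*z/2) + C3*airybi(6^(2/3)*z/2), z)


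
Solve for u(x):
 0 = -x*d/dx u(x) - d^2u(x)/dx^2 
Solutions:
 u(x) = C1 + C2*erf(sqrt(2)*x/2)


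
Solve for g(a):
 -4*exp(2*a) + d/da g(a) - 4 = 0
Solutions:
 g(a) = C1 + 4*a + 2*exp(2*a)


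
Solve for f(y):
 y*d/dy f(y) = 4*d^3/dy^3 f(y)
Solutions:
 f(y) = C1 + Integral(C2*airyai(2^(1/3)*y/2) + C3*airybi(2^(1/3)*y/2), y)


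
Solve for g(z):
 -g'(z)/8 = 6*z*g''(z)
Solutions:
 g(z) = C1 + C2*z^(47/48)


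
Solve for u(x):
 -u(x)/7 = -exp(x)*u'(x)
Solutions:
 u(x) = C1*exp(-exp(-x)/7)


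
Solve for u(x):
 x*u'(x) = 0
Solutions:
 u(x) = C1


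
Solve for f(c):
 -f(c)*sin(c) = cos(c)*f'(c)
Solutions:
 f(c) = C1*cos(c)


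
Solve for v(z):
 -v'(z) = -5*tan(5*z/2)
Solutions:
 v(z) = C1 - 2*log(cos(5*z/2))


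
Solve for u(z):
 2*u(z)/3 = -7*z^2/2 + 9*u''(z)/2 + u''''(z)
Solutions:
 u(z) = C1*exp(-sqrt(3)*z*sqrt(-27 + 5*sqrt(33))/6) + C2*exp(sqrt(3)*z*sqrt(-27 + 5*sqrt(33))/6) + C3*sin(sqrt(3)*z*sqrt(27 + 5*sqrt(33))/6) + C4*cos(sqrt(3)*z*sqrt(27 + 5*sqrt(33))/6) - 21*z^2/4 - 567/8


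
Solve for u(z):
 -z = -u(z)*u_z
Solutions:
 u(z) = -sqrt(C1 + z^2)
 u(z) = sqrt(C1 + z^2)


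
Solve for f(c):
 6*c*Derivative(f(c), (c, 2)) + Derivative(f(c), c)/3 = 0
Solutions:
 f(c) = C1 + C2*c^(17/18)


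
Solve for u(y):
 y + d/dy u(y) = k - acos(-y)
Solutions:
 u(y) = C1 + k*y - y^2/2 - y*acos(-y) - sqrt(1 - y^2)


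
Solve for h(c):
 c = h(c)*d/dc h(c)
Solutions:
 h(c) = -sqrt(C1 + c^2)
 h(c) = sqrt(C1 + c^2)


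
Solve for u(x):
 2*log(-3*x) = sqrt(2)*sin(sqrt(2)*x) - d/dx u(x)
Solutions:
 u(x) = C1 - 2*x*log(-x) - 2*x*log(3) + 2*x - cos(sqrt(2)*x)


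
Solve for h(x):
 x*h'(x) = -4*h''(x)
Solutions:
 h(x) = C1 + C2*erf(sqrt(2)*x/4)


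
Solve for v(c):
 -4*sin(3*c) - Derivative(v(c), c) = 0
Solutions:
 v(c) = C1 + 4*cos(3*c)/3


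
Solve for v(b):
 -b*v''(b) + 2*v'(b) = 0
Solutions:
 v(b) = C1 + C2*b^3


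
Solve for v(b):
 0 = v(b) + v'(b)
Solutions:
 v(b) = C1*exp(-b)


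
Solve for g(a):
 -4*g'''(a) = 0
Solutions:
 g(a) = C1 + C2*a + C3*a^2


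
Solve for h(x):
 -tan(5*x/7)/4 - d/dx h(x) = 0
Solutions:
 h(x) = C1 + 7*log(cos(5*x/7))/20


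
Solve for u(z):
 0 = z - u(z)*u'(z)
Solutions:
 u(z) = -sqrt(C1 + z^2)
 u(z) = sqrt(C1 + z^2)


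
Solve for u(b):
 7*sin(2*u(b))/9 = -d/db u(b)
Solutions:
 7*b/9 + log(cos(2*u(b)) - 1)/4 - log(cos(2*u(b)) + 1)/4 = C1


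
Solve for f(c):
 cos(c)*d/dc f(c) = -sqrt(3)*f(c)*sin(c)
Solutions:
 f(c) = C1*cos(c)^(sqrt(3))


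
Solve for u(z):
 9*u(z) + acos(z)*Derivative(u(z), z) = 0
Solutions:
 u(z) = C1*exp(-9*Integral(1/acos(z), z))


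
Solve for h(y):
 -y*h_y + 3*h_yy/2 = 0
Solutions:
 h(y) = C1 + C2*erfi(sqrt(3)*y/3)


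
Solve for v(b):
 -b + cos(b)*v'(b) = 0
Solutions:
 v(b) = C1 + Integral(b/cos(b), b)


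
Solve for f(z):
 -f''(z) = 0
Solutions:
 f(z) = C1 + C2*z


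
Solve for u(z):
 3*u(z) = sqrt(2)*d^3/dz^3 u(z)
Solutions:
 u(z) = C3*exp(2^(5/6)*3^(1/3)*z/2) + (C1*sin(6^(5/6)*z/4) + C2*cos(6^(5/6)*z/4))*exp(-2^(5/6)*3^(1/3)*z/4)


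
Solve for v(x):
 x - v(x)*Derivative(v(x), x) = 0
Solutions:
 v(x) = -sqrt(C1 + x^2)
 v(x) = sqrt(C1 + x^2)


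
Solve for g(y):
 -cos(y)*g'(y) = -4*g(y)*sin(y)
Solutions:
 g(y) = C1/cos(y)^4


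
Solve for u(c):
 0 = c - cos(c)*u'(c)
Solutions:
 u(c) = C1 + Integral(c/cos(c), c)


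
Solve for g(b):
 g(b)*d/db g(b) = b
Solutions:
 g(b) = -sqrt(C1 + b^2)
 g(b) = sqrt(C1 + b^2)


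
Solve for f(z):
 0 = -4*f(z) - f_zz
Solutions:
 f(z) = C1*sin(2*z) + C2*cos(2*z)


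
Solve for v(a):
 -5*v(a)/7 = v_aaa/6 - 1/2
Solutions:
 v(a) = C3*exp(-30^(1/3)*7^(2/3)*a/7) + (C1*sin(10^(1/3)*3^(5/6)*7^(2/3)*a/14) + C2*cos(10^(1/3)*3^(5/6)*7^(2/3)*a/14))*exp(30^(1/3)*7^(2/3)*a/14) + 7/10


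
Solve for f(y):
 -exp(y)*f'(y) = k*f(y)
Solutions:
 f(y) = C1*exp(k*exp(-y))


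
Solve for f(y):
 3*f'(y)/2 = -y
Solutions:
 f(y) = C1 - y^2/3


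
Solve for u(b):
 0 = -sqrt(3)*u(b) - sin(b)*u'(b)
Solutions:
 u(b) = C1*(cos(b) + 1)^(sqrt(3)/2)/(cos(b) - 1)^(sqrt(3)/2)


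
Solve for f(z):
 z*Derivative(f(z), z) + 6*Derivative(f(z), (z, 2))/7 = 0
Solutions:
 f(z) = C1 + C2*erf(sqrt(21)*z/6)


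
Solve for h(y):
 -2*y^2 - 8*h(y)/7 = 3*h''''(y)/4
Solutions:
 h(y) = -7*y^2/4 + (C1*sin(42^(3/4)*y/21) + C2*cos(42^(3/4)*y/21))*exp(-42^(3/4)*y/21) + (C3*sin(42^(3/4)*y/21) + C4*cos(42^(3/4)*y/21))*exp(42^(3/4)*y/21)


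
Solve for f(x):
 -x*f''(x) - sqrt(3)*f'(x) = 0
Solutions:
 f(x) = C1 + C2*x^(1 - sqrt(3))


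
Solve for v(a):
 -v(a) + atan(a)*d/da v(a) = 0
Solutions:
 v(a) = C1*exp(Integral(1/atan(a), a))


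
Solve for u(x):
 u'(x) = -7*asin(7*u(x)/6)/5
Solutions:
 Integral(1/asin(7*_y/6), (_y, u(x))) = C1 - 7*x/5


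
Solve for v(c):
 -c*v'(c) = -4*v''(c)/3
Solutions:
 v(c) = C1 + C2*erfi(sqrt(6)*c/4)


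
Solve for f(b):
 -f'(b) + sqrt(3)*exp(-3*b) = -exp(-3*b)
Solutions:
 f(b) = C1 - sqrt(3)*exp(-3*b)/3 - exp(-3*b)/3


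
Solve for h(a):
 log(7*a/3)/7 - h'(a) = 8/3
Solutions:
 h(a) = C1 + a*log(a)/7 - 59*a/21 - a*log(3)/7 + a*log(7)/7


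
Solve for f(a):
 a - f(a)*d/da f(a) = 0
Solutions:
 f(a) = -sqrt(C1 + a^2)
 f(a) = sqrt(C1 + a^2)


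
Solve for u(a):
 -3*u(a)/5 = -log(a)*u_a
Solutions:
 u(a) = C1*exp(3*li(a)/5)


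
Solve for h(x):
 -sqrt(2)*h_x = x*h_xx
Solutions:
 h(x) = C1 + C2*x^(1 - sqrt(2))


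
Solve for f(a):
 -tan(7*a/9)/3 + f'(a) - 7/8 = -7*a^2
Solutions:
 f(a) = C1 - 7*a^3/3 + 7*a/8 - 3*log(cos(7*a/9))/7


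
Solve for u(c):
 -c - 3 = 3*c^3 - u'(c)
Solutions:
 u(c) = C1 + 3*c^4/4 + c^2/2 + 3*c


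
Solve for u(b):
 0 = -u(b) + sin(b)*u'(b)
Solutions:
 u(b) = C1*sqrt(cos(b) - 1)/sqrt(cos(b) + 1)


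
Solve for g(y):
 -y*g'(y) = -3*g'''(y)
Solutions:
 g(y) = C1 + Integral(C2*airyai(3^(2/3)*y/3) + C3*airybi(3^(2/3)*y/3), y)


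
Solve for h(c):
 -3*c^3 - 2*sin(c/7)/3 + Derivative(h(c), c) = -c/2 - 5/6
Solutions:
 h(c) = C1 + 3*c^4/4 - c^2/4 - 5*c/6 - 14*cos(c/7)/3


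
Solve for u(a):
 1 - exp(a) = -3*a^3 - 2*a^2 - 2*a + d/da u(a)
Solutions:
 u(a) = C1 + 3*a^4/4 + 2*a^3/3 + a^2 + a - exp(a)


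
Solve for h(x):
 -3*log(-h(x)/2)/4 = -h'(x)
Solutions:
 -4*Integral(1/(log(-_y) - log(2)), (_y, h(x)))/3 = C1 - x


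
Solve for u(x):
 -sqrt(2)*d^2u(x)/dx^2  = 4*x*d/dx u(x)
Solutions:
 u(x) = C1 + C2*erf(2^(1/4)*x)


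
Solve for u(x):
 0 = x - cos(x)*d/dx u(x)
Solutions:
 u(x) = C1 + Integral(x/cos(x), x)


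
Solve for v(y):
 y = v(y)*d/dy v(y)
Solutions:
 v(y) = -sqrt(C1 + y^2)
 v(y) = sqrt(C1 + y^2)


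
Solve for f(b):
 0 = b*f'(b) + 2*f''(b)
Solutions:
 f(b) = C1 + C2*erf(b/2)


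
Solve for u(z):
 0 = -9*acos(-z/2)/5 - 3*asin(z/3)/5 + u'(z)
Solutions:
 u(z) = C1 + 9*z*acos(-z/2)/5 + 3*z*asin(z/3)/5 + 9*sqrt(4 - z^2)/5 + 3*sqrt(9 - z^2)/5


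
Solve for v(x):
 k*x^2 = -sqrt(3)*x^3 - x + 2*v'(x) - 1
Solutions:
 v(x) = C1 + k*x^3/6 + sqrt(3)*x^4/8 + x^2/4 + x/2


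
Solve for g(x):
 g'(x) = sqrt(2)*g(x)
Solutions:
 g(x) = C1*exp(sqrt(2)*x)


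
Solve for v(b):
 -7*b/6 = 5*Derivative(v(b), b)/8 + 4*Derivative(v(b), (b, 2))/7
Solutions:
 v(b) = C1 + C2*exp(-35*b/32) - 14*b^2/15 + 128*b/75


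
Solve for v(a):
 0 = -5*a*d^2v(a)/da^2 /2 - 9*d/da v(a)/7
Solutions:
 v(a) = C1 + C2*a^(17/35)


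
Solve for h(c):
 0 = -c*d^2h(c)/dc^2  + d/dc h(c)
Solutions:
 h(c) = C1 + C2*c^2
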